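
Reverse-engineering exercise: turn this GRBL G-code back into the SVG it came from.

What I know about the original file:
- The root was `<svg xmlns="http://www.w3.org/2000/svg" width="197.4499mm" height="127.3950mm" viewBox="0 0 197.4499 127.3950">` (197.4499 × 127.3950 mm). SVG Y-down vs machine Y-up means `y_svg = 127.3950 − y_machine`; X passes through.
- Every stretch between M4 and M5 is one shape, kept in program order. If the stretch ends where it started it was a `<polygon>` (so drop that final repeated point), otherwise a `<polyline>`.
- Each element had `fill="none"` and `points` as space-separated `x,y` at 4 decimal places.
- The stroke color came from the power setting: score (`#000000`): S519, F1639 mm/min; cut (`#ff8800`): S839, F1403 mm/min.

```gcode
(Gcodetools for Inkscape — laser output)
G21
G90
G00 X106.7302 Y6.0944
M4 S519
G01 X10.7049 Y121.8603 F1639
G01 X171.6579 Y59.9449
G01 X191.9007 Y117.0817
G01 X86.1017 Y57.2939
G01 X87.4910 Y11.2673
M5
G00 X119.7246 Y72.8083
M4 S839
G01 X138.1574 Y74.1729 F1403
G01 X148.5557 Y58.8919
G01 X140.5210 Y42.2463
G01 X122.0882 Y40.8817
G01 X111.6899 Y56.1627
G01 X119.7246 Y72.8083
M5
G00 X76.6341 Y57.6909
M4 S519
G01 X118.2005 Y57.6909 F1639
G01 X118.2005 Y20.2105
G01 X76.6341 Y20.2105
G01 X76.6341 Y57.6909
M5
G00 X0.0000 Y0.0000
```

<svg xmlns="http://www.w3.org/2000/svg" width="197.4499mm" height="127.3950mm" viewBox="0 0 197.4499 127.3950">
  <polyline points="106.7302,121.3006 10.7049,5.5347 171.6579,67.4501 191.9007,10.3133 86.1017,70.1011 87.4910,116.1277" fill="none" stroke="#000000"/>
  <polygon points="119.7246,54.5867 138.1574,53.2221 148.5557,68.5031 140.5210,85.1487 122.0882,86.5133 111.6899,71.2323" fill="none" stroke="#ff8800"/>
  <polygon points="76.6341,69.7041 118.2005,69.7041 118.2005,107.1845 76.6341,107.1845" fill="none" stroke="#000000"/>
</svg>

Machine Y-up, SVG Y-down with viewBox height 127.3950, so y_svg = 127.3950 − y_machine; X carries over.

Run 1: the run's S519 means `#000000` (score). The run is open, so emit a `<polyline>` with points (Y-flipped): 106.7302,121.3006 10.7049,5.5347 171.6579,67.4501 191.9007,10.3133 86.1017,70.1011 87.4910,116.1277.

Run 2: power S839 maps to stroke `#ff8800` (cut). The run returns to its start, so emit a `<polygon>` with points (Y-flipped): 119.7246,54.5867 138.1574,53.2221 148.5557,68.5031 140.5210,85.1487 122.0882,86.5133 111.6899,71.2323.

Run 3: power S519 maps to stroke `#000000` (score). The run returns to its start, so emit a `<polygon>` with points (Y-flipped): 76.6341,69.7041 118.2005,69.7041 118.2005,107.1845 76.6341,107.1845.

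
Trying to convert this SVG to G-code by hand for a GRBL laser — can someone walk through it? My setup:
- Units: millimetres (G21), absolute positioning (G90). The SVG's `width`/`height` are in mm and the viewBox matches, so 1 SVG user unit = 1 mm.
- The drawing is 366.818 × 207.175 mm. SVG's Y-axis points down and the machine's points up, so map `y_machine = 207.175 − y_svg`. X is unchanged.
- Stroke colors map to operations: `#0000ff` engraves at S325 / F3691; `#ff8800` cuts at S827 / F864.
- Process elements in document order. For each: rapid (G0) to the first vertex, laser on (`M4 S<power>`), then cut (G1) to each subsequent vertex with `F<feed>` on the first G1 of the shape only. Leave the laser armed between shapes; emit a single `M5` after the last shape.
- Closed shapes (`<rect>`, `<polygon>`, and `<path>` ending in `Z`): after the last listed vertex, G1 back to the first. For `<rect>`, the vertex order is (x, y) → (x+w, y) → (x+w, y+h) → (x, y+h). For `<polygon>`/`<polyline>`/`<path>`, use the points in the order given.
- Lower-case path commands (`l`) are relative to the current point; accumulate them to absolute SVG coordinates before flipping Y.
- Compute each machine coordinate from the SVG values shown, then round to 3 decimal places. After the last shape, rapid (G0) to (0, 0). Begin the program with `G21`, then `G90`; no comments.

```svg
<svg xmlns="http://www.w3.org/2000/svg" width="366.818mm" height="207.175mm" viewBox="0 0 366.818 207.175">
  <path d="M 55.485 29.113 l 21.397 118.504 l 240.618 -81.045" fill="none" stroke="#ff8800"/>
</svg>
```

G21
G90
G0 X55.485 Y178.062
M4 S827
G1 X76.882 Y59.558 F864
G1 X317.500 Y140.603
M5
G0 X0.000 Y0.000

Since the viewBox matches the mm dimensions, user units are millimetres directly. The only transform is the Y-flip y_m = 207.175 − y_svg.

Shape 1 is a open polyline drawn with `<path>`. Its stroke #ff8800 means cut at S827, F864. After flipping Y the toolpath is (55.485,178.062) → (76.882,59.558) → (317.500,140.603).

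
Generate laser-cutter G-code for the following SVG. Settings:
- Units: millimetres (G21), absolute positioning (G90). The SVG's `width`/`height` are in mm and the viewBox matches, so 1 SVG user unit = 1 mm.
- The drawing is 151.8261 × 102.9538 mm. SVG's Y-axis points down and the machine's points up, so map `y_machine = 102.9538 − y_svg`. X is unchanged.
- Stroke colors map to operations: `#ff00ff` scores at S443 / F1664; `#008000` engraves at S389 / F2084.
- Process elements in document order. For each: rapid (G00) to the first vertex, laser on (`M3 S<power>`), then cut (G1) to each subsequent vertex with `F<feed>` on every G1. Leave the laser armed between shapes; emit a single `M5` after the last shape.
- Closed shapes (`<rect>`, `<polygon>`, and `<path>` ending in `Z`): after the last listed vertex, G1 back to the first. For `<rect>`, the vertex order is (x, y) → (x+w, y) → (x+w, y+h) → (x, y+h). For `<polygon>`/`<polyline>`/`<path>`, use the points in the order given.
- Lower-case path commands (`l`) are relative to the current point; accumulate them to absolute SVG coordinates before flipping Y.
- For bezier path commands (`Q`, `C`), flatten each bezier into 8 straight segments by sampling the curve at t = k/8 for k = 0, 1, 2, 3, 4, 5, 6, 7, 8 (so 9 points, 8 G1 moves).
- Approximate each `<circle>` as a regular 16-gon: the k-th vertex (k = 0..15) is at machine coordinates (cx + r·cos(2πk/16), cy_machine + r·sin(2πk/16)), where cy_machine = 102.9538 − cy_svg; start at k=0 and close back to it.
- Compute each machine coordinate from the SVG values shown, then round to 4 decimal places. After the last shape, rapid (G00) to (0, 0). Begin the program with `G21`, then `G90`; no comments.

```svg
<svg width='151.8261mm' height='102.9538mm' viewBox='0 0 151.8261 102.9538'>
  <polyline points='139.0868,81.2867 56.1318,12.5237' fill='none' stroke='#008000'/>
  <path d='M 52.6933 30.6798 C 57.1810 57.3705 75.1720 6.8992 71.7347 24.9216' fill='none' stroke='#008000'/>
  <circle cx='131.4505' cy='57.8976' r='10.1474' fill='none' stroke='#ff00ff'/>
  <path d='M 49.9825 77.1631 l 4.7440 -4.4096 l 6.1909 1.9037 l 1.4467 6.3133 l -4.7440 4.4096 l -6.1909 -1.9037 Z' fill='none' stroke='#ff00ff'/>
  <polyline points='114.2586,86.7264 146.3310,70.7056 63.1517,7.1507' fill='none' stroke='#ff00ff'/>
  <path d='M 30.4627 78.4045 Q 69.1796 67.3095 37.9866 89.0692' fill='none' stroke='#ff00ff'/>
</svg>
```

1 u = 1 mm; y_m = 102.9538 − y.

[1] `<polyline>` line segment, #008000→engrave S389 F2084: (139.0868,21.6671) → (56.1318,90.4301)

[2] `<path>` cubic bezier, #008000→engrave S389 F2084: (52.6933,72.2740) → (54.9409,65.5975) → (58.0451,64.4480) → (61.5966,67.1186) → (65.1859,71.9025) → (68.4037,77.0927) → (70.8407,80.9823) → (72.0875,81.8644) → (71.7347,78.0322)

[3] `<circle>` circle, #ff00ff→score S443 F1664: (141.5979,45.0562) → (140.8255,48.9394) → (138.6258,52.2315) → (135.3337,54.4312) → (131.4505,55.2036) → (127.5673,54.4312) → (124.2752,52.2315) → (122.0755,48.9394) → (121.3031,45.0562) → (122.0755,41.1730) → (124.2752,37.8809) → (127.5673,35.6812) → (131.4505,34.9088) → (135.3337,35.6812) → (138.6258,37.8809) → (140.8255,41.1730) → (141.5979,45.0562) (closed)

[4] `<path>` regular polygon, #ff00ff→score S443 F1664: (49.9825,25.7907) → (54.7265,30.2003) → (60.9174,28.2966) → (62.3641,21.9833) → (57.6201,17.5737) → (51.4292,19.4774) → (49.9825,25.7907) (closed)

[5] `<polyline>` open polyline, #ff00ff→score S443 F1664: (114.2586,16.2274) → (146.3310,32.2482) → (63.1517,95.8031)

[6] `<path>` quadratic bezier, #ff00ff→score S443 F1664: (30.4627,24.5493) → (39.0496,26.8097) → (45.4518,28.0434) → (49.6693,28.2504) → (51.7021,27.4306) → (51.5503,25.5842) → (49.2137,22.7110) → (44.6925,18.8112) → (37.9866,13.8846)

G21
G90
G00 X139.0868 Y21.6671
M3 S389
G1 X56.1318 Y90.4301 F2084
G00 X52.6933 Y72.2740
M3 S389
G1 X54.9409 Y65.5975 F2084
G1 X58.0451 Y64.4480 F2084
G1 X61.5966 Y67.1186 F2084
G1 X65.1859 Y71.9025 F2084
G1 X68.4037 Y77.0927 F2084
G1 X70.8407 Y80.9823 F2084
G1 X72.0875 Y81.8644 F2084
G1 X71.7347 Y78.0322 F2084
G00 X141.5979 Y45.0562
M3 S443
G1 X140.8255 Y48.9394 F1664
G1 X138.6258 Y52.2315 F1664
G1 X135.3337 Y54.4312 F1664
G1 X131.4505 Y55.2036 F1664
G1 X127.5673 Y54.4312 F1664
G1 X124.2752 Y52.2315 F1664
G1 X122.0755 Y48.9394 F1664
G1 X121.3031 Y45.0562 F1664
G1 X122.0755 Y41.1730 F1664
G1 X124.2752 Y37.8809 F1664
G1 X127.5673 Y35.6812 F1664
G1 X131.4505 Y34.9088 F1664
G1 X135.3337 Y35.6812 F1664
G1 X138.6258 Y37.8809 F1664
G1 X140.8255 Y41.1730 F1664
G1 X141.5979 Y45.0562 F1664
G00 X49.9825 Y25.7907
M3 S443
G1 X54.7265 Y30.2003 F1664
G1 X60.9174 Y28.2966 F1664
G1 X62.3641 Y21.9833 F1664
G1 X57.6201 Y17.5737 F1664
G1 X51.4292 Y19.4774 F1664
G1 X49.9825 Y25.7907 F1664
G00 X114.2586 Y16.2274
M3 S443
G1 X146.3310 Y32.2482 F1664
G1 X63.1517 Y95.8031 F1664
G00 X30.4627 Y24.5493
M3 S443
G1 X39.0496 Y26.8097 F1664
G1 X45.4518 Y28.0434 F1664
G1 X49.6693 Y28.2504 F1664
G1 X51.7021 Y27.4306 F1664
G1 X51.5503 Y25.5842 F1664
G1 X49.2137 Y22.7110 F1664
G1 X44.6925 Y18.8112 F1664
G1 X37.9866 Y13.8846 F1664
M5
G00 X0.0000 Y0.0000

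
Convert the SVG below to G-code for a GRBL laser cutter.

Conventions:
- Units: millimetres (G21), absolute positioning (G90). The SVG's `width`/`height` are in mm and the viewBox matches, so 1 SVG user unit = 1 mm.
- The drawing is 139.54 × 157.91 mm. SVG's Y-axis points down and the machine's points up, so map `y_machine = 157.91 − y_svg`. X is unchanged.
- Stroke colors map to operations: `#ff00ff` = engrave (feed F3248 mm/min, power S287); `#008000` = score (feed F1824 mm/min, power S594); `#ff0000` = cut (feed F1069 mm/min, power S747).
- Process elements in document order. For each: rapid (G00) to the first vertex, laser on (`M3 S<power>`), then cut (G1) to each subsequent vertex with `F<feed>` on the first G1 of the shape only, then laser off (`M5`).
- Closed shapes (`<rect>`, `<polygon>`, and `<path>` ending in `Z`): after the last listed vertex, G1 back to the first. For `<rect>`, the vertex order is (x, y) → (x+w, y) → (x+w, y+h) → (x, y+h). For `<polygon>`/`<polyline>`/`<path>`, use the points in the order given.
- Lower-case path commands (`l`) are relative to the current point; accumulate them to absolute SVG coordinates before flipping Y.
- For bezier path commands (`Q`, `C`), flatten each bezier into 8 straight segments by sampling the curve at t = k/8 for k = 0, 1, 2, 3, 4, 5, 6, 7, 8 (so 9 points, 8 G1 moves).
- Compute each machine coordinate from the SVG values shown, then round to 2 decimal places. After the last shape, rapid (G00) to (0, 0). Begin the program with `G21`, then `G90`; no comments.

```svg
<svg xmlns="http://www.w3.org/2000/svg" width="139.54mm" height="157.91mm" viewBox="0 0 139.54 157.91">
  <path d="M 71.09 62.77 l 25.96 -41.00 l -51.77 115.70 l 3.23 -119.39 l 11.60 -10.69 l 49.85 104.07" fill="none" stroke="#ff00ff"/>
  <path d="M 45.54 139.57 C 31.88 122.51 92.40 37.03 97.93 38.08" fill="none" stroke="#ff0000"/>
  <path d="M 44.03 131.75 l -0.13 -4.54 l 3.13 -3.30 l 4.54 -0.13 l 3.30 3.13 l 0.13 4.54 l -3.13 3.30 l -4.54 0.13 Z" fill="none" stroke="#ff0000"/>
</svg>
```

viewBox `0 0 139.54 157.91` with mm width/height → 1 unit = 1 mm. Flip: y_m = 157.91 − y_svg.

**Shape 1** — `<path>` open polyline, stroke `#ff00ff` → engrave (S287, F3248). Machine vertices: (71.09,95.14) → (97.05,136.14) → (45.28,20.44) → (48.51,139.83) → (60.11,150.52) → (109.96,46.45). Open path.

**Shape 2** — `<path>` cubic bezier, stroke `#ff0000` → cut (S747, F1069). Control points (SVG): P0=(45.54,139.57), P1=(31.88,122.51), P2=(92.40,37.03), P3=(97.93,38.08); sampled at t=k/8. Machine vertices: (45.54,18.34) → (43.64,27.64) → (47.19,41.54) → (54.66,58.23) → (64.54,75.88) → (75.32,92.68) → (85.49,106.81) → (93.53,116.47) → (97.93,119.83). Open path.

**Shape 3** — `<path>` regular polygon, stroke `#ff0000` → cut (S747, F1069). Machine vertices: (44.03,26.16) → (43.90,30.70) → (47.03,34.00) → (51.57,34.13) → (54.87,31.00) → (55.00,26.46) → (51.87,23.16) → (47.33,23.03) → (44.03,26.16). Closed: final G1 returns to the first vertex.

G21
G90
G00 X71.09 Y95.14
M3 S287
G1 X97.05 Y136.14 F3248
G1 X45.28 Y20.44
G1 X48.51 Y139.83
G1 X60.11 Y150.52
G1 X109.96 Y46.45
M5
G00 X45.54 Y18.34
M3 S747
G1 X43.64 Y27.64 F1069
G1 X47.19 Y41.54
G1 X54.66 Y58.23
G1 X64.54 Y75.88
G1 X75.32 Y92.68
G1 X85.49 Y106.81
G1 X93.53 Y116.47
G1 X97.93 Y119.83
M5
G00 X44.03 Y26.16
M3 S747
G1 X43.90 Y30.70 F1069
G1 X47.03 Y34.00
G1 X51.57 Y34.13
G1 X54.87 Y31.00
G1 X55.00 Y26.46
G1 X51.87 Y23.16
G1 X47.33 Y23.03
G1 X44.03 Y26.16
M5
G00 X0.00 Y0.00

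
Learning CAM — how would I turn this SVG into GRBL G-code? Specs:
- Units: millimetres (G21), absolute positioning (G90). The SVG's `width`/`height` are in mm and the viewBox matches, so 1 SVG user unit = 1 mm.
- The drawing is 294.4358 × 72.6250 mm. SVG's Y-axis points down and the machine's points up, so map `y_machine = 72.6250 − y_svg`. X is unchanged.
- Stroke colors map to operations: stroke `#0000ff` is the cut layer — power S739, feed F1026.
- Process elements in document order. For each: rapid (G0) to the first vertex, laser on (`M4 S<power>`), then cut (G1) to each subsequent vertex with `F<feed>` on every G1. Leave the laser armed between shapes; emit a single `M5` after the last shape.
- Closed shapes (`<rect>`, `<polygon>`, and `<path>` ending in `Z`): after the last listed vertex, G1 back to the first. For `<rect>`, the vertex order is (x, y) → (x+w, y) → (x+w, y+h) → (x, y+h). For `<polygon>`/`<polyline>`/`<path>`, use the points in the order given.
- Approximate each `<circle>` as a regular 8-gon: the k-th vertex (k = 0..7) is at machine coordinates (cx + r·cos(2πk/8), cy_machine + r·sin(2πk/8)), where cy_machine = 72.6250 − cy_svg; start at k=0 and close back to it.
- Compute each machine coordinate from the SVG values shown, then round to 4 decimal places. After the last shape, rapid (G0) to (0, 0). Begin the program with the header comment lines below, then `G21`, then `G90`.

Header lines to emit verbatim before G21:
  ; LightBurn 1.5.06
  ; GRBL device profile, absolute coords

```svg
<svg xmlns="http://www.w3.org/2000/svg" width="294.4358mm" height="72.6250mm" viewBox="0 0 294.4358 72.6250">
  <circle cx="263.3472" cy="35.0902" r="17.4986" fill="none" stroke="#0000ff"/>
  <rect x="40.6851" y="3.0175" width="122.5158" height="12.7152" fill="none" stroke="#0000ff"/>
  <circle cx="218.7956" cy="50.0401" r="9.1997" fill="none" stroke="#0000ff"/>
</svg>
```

Since the viewBox matches the mm dimensions, user units are millimetres directly. The only transform is the Y-flip y_m = 72.6250 − y_svg.

Shape 1 is a circle drawn with `<circle>`. Its stroke #0000ff means cut at S739, F1026. After flipping Y the toolpath is (280.8458,37.5348) → (275.7206,49.9082) → (263.3472,55.0334) → (250.9738,49.9082) → (245.8486,37.5348) → (250.9738,25.1614) → (263.3472,20.0362) → (275.7206,25.1614) → (280.8458,37.5348), returning to the start.

Shape 2 is a rectangle drawn with `<rect>`. Its stroke #0000ff means cut at S739, F1026. After flipping Y the toolpath is (40.6851,69.6075) → (163.2009,69.6075) → (163.2009,56.8923) → (40.6851,56.8923) → (40.6851,69.6075), returning to the start.

Shape 3 is a circle drawn with `<circle>`. Its stroke #0000ff means cut at S739, F1026. After flipping Y the toolpath is (227.9953,22.5849) → (225.3008,29.0901) → (218.7956,31.7846) → (212.2904,29.0901) → (209.5959,22.5849) → (212.2904,16.0797) → (218.7956,13.3852) → (225.3008,16.0797) → (227.9953,22.5849), returning to the start.

; LightBurn 1.5.06
; GRBL device profile, absolute coords
G21
G90
G0 X280.8458 Y37.5348
M4 S739
G1 X275.7206 Y49.9082 F1026
G1 X263.3472 Y55.0334 F1026
G1 X250.9738 Y49.9082 F1026
G1 X245.8486 Y37.5348 F1026
G1 X250.9738 Y25.1614 F1026
G1 X263.3472 Y20.0362 F1026
G1 X275.7206 Y25.1614 F1026
G1 X280.8458 Y37.5348 F1026
G0 X40.6851 Y69.6075
M4 S739
G1 X163.2009 Y69.6075 F1026
G1 X163.2009 Y56.8923 F1026
G1 X40.6851 Y56.8923 F1026
G1 X40.6851 Y69.6075 F1026
G0 X227.9953 Y22.5849
M4 S739
G1 X225.3008 Y29.0901 F1026
G1 X218.7956 Y31.7846 F1026
G1 X212.2904 Y29.0901 F1026
G1 X209.5959 Y22.5849 F1026
G1 X212.2904 Y16.0797 F1026
G1 X218.7956 Y13.3852 F1026
G1 X225.3008 Y16.0797 F1026
G1 X227.9953 Y22.5849 F1026
M5
G0 X0.0000 Y0.0000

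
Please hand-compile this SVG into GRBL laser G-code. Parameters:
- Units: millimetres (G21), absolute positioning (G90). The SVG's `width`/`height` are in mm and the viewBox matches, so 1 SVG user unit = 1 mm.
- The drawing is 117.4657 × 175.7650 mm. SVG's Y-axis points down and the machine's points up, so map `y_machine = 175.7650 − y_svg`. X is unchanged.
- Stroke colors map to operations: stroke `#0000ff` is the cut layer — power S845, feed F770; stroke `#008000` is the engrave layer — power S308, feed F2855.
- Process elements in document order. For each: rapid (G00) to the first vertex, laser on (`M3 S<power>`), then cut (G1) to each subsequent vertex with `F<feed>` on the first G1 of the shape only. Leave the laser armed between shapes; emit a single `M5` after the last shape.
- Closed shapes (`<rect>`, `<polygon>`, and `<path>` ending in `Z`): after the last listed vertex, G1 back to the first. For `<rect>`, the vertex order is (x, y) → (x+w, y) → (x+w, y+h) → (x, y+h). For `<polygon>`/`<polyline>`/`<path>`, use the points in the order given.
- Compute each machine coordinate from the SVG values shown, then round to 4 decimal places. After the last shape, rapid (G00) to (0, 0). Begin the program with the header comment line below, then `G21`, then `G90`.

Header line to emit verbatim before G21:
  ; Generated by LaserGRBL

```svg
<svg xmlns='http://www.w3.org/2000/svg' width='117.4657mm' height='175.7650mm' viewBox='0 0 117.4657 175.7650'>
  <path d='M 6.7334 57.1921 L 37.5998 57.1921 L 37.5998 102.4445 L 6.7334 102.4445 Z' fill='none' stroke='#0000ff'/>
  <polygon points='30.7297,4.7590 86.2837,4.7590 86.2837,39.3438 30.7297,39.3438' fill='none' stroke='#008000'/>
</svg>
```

; Generated by LaserGRBL
G21
G90
G00 X6.7334 Y118.5729
M3 S845
G1 X37.5998 Y118.5729 F770
G1 X37.5998 Y73.3205
G1 X6.7334 Y73.3205
G1 X6.7334 Y118.5729
G00 X30.7297 Y171.0060
M3 S308
G1 X86.2837 Y171.0060 F2855
G1 X86.2837 Y136.4212
G1 X30.7297 Y136.4212
G1 X30.7297 Y171.0060
M5
G00 X0.0000 Y0.0000

viewBox `0 0 117.4657 175.7650` with mm width/height → 1 unit = 1 mm. Flip: y_m = 175.7650 − y_svg.

**Shape 1** — `<path>` rectangle, stroke `#0000ff` → cut (S845, F770). Machine vertices: (6.7334,118.5729) → (37.5998,118.5729) → (37.5998,73.3205) → (6.7334,73.3205) → (6.7334,118.5729). Closed: final G1 returns to the first vertex.

**Shape 2** — `<polygon>` rectangle, stroke `#008000` → engrave (S308, F2855). Machine vertices: (30.7297,171.0060) → (86.2837,171.0060) → (86.2837,136.4212) → (30.7297,136.4212) → (30.7297,171.0060). Closed: final G1 returns to the first vertex.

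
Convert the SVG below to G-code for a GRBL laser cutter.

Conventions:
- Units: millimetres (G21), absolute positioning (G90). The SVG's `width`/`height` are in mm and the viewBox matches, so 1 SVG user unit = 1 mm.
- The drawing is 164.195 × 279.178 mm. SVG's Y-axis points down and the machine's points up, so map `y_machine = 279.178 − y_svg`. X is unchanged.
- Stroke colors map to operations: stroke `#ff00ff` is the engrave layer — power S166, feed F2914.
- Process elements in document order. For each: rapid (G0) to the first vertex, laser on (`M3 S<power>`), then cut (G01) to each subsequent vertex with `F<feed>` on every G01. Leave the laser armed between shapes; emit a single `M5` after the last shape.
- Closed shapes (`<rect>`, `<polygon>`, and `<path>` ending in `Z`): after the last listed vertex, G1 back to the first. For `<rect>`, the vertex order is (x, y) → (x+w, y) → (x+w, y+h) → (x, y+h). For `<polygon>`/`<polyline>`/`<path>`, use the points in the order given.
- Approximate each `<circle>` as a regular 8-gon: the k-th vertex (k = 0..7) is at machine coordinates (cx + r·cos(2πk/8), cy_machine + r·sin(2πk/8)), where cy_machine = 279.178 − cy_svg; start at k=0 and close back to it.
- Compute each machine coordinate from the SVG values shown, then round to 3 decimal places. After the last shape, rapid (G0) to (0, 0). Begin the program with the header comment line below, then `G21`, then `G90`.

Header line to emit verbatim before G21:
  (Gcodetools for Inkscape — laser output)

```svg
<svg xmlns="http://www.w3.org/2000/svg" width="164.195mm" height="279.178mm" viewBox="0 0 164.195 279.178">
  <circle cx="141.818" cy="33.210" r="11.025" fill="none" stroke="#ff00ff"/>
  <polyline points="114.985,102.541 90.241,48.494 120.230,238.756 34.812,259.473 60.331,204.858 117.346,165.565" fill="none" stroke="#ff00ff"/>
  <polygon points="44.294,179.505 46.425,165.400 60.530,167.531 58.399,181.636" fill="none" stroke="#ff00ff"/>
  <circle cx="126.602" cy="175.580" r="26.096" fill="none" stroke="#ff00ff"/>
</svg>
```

(Gcodetools for Inkscape — laser output)
G21
G90
G0 X152.843 Y245.968
M3 S166
G01 X149.614 Y253.764 F2914
G01 X141.818 Y256.993 F2914
G01 X134.022 Y253.764 F2914
G01 X130.793 Y245.968 F2914
G01 X134.022 Y238.172 F2914
G01 X141.818 Y234.943 F2914
G01 X149.614 Y238.172 F2914
G01 X152.843 Y245.968 F2914
G0 X114.985 Y176.637
M3 S166
G01 X90.241 Y230.684 F2914
G01 X120.230 Y40.422 F2914
G01 X34.812 Y19.705 F2914
G01 X60.331 Y74.320 F2914
G01 X117.346 Y113.613 F2914
G0 X44.294 Y99.673
M3 S166
G01 X46.425 Y113.778 F2914
G01 X60.530 Y111.647 F2914
G01 X58.399 Y97.542 F2914
G01 X44.294 Y99.673 F2914
G0 X152.698 Y103.598
M3 S166
G01 X145.055 Y122.051 F2914
G01 X126.602 Y129.694 F2914
G01 X108.149 Y122.051 F2914
G01 X100.506 Y103.598 F2914
G01 X108.149 Y85.145 F2914
G01 X126.602 Y77.502 F2914
G01 X145.055 Y85.145 F2914
G01 X152.698 Y103.598 F2914
M5
G0 X0.000 Y0.000

Since the viewBox matches the mm dimensions, user units are millimetres directly. The only transform is the Y-flip y_m = 279.178 − y_svg.

Shape 1 is a circle drawn with `<circle>`. Its stroke #ff00ff means engrave at S166, F2914. After flipping Y the toolpath is (152.843,245.968) → (149.614,253.764) → (141.818,256.993) → (134.022,253.764) → (130.793,245.968) → (134.022,238.172) → (141.818,234.943) → (149.614,238.172) → (152.843,245.968), returning to the start.

Shape 2 is a open polyline drawn with `<polyline>`. Its stroke #ff00ff means engrave at S166, F2914. After flipping Y the toolpath is (114.985,176.637) → (90.241,230.684) → (120.230,40.422) → (34.812,19.705) → (60.331,74.320) → (117.346,113.613).

Shape 3 is a regular polygon drawn with `<polygon>`. Its stroke #ff00ff means engrave at S166, F2914. After flipping Y the toolpath is (44.294,99.673) → (46.425,113.778) → (60.530,111.647) → (58.399,97.542) → (44.294,99.673), returning to the start.

Shape 4 is a circle drawn with `<circle>`. Its stroke #ff00ff means engrave at S166, F2914. After flipping Y the toolpath is (152.698,103.598) → (145.055,122.051) → (126.602,129.694) → (108.149,122.051) → (100.506,103.598) → (108.149,85.145) → (126.602,77.502) → (145.055,85.145) → (152.698,103.598), returning to the start.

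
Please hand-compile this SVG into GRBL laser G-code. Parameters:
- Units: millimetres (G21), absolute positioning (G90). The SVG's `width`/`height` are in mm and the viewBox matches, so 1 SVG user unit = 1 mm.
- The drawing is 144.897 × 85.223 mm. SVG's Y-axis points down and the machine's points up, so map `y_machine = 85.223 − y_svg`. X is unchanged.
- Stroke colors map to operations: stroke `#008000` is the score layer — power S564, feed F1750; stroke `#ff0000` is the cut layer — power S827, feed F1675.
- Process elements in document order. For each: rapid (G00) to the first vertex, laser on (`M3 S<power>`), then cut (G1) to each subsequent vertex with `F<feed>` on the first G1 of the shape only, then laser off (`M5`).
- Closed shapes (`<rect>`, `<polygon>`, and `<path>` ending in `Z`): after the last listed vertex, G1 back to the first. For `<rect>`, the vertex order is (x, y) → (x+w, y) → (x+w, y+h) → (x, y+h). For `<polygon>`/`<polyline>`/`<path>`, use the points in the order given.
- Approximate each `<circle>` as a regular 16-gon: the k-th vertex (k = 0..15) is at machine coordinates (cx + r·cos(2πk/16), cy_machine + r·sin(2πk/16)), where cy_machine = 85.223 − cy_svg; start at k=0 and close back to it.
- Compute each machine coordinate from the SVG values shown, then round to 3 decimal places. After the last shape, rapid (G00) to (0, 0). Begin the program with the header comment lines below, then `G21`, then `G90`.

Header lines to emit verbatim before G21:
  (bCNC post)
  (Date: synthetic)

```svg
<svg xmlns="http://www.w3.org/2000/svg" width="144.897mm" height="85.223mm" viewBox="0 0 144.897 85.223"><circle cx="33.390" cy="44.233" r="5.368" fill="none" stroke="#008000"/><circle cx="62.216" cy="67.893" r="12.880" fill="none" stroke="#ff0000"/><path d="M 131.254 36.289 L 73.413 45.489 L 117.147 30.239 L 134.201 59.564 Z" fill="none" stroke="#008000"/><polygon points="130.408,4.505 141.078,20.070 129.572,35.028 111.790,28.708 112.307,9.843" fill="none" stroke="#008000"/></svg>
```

viewBox `0 0 144.897 85.223` with mm width/height → 1 unit = 1 mm. Flip: y_m = 85.223 − y_svg.

**Shape 1** — `<circle>` circle, stroke `#008000` → score (S564, F1750). Machine vertices: (38.758,40.990) → (38.349,43.044) → (37.186,44.786) → (35.444,45.949) → (33.390,46.358) → (31.336,45.949) → (29.594,44.786) → (28.431,43.044) → (28.022,40.990) → (28.431,38.936) → (29.594,37.194) → (31.336,36.031) → (33.390,35.622) → (35.444,36.031) → (37.186,37.194) → (38.349,38.936) → (38.758,40.990). Closed: final G1 returns to the first vertex.

**Shape 2** — `<circle>` circle, stroke `#ff0000` → cut (S827, F1675). Machine vertices: (75.096,17.330) → (74.116,22.259) → (71.324,26.438) → (67.145,29.230) → (62.216,30.210) → (57.287,29.230) → (53.108,26.438) → (50.316,22.259) → (49.336,17.330) → (50.316,12.401) → (53.108,8.222) → (57.287,5.430) → (62.216,4.450) → (67.145,5.430) → (71.324,8.222) → (74.116,12.401) → (75.096,17.330). Closed: final G1 returns to the first vertex.

**Shape 3** — `<path>` closed polygon, stroke `#008000` → score (S564, F1750). Machine vertices: (131.254,48.934) → (73.413,39.734) → (117.147,54.984) → (134.201,25.659) → (131.254,48.934). Closed: final G1 returns to the first vertex.

**Shape 4** — `<polygon>` regular polygon, stroke `#008000` → score (S564, F1750). Machine vertices: (130.408,80.718) → (141.078,65.153) → (129.572,50.195) → (111.790,56.515) → (112.307,75.380) → (130.408,80.718). Closed: final G1 returns to the first vertex.

(bCNC post)
(Date: synthetic)
G21
G90
G00 X38.758 Y40.990
M3 S564
G1 X38.349 Y43.044 F1750
G1 X37.186 Y44.786
G1 X35.444 Y45.949
G1 X33.390 Y46.358
G1 X31.336 Y45.949
G1 X29.594 Y44.786
G1 X28.431 Y43.044
G1 X28.022 Y40.990
G1 X28.431 Y38.936
G1 X29.594 Y37.194
G1 X31.336 Y36.031
G1 X33.390 Y35.622
G1 X35.444 Y36.031
G1 X37.186 Y37.194
G1 X38.349 Y38.936
G1 X38.758 Y40.990
M5
G00 X75.096 Y17.330
M3 S827
G1 X74.116 Y22.259 F1675
G1 X71.324 Y26.438
G1 X67.145 Y29.230
G1 X62.216 Y30.210
G1 X57.287 Y29.230
G1 X53.108 Y26.438
G1 X50.316 Y22.259
G1 X49.336 Y17.330
G1 X50.316 Y12.401
G1 X53.108 Y8.222
G1 X57.287 Y5.430
G1 X62.216 Y4.450
G1 X67.145 Y5.430
G1 X71.324 Y8.222
G1 X74.116 Y12.401
G1 X75.096 Y17.330
M5
G00 X131.254 Y48.934
M3 S564
G1 X73.413 Y39.734 F1750
G1 X117.147 Y54.984
G1 X134.201 Y25.659
G1 X131.254 Y48.934
M5
G00 X130.408 Y80.718
M3 S564
G1 X141.078 Y65.153 F1750
G1 X129.572 Y50.195
G1 X111.790 Y56.515
G1 X112.307 Y75.380
G1 X130.408 Y80.718
M5
G00 X0.000 Y0.000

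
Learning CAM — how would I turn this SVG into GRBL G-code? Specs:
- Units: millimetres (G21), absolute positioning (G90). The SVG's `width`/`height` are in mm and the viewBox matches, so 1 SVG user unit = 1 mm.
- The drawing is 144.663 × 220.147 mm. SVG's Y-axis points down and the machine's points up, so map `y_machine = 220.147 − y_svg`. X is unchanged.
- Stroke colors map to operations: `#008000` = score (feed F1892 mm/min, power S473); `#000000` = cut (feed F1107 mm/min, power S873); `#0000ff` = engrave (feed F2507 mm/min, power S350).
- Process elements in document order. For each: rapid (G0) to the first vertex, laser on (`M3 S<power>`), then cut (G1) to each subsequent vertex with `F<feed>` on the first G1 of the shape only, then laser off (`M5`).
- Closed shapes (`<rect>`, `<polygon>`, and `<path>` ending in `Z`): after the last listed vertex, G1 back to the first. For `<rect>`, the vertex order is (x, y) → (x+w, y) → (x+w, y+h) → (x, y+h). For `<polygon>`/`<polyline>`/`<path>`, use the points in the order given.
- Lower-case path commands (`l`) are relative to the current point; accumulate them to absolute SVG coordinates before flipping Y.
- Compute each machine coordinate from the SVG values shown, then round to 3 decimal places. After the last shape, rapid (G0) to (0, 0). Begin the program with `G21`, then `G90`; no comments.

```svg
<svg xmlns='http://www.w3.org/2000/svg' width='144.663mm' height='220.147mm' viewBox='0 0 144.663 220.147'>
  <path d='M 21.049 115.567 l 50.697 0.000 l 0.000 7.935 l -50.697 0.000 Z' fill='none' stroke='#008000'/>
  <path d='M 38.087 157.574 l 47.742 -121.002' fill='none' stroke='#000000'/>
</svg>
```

Since the viewBox matches the mm dimensions, user units are millimetres directly. The only transform is the Y-flip y_m = 220.147 − y_svg.

Shape 1 is a rectangle drawn with `<path>`. Its stroke #008000 means score at S473, F1892. After flipping Y the toolpath is (21.049,104.580) → (71.746,104.580) → (71.746,96.645) → (21.049,96.645) → (21.049,104.580), returning to the start.

Shape 2 is a line segment drawn with `<path>`. Its stroke #000000 means cut at S873, F1107. After flipping Y the toolpath is (38.087,62.573) → (85.829,183.575).

G21
G90
G0 X21.049 Y104.580
M3 S473
G1 X71.746 Y104.580 F1892
G1 X71.746 Y96.645
G1 X21.049 Y96.645
G1 X21.049 Y104.580
M5
G0 X38.087 Y62.573
M3 S873
G1 X85.829 Y183.575 F1107
M5
G0 X0.000 Y0.000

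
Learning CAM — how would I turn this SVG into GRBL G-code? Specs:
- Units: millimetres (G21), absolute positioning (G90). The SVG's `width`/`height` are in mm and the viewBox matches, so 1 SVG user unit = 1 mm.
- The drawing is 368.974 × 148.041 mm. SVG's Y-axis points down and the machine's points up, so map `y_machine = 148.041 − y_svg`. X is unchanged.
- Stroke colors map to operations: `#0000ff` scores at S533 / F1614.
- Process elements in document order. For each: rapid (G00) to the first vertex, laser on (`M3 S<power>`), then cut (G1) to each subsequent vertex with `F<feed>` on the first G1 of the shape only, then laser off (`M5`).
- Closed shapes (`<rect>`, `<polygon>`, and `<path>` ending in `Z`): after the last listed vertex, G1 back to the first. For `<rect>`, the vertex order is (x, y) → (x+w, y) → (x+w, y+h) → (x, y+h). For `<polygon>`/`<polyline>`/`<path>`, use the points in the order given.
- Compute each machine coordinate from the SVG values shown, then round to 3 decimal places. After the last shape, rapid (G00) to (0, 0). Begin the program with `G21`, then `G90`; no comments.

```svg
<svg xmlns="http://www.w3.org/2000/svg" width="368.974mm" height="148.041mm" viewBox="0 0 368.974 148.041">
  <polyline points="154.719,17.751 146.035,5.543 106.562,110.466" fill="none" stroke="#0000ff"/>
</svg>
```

Since the viewBox matches the mm dimensions, user units are millimetres directly. The only transform is the Y-flip y_m = 148.041 − y_svg.

Shape 1 is a open polyline drawn with `<polyline>`. Its stroke #0000ff means score at S533, F1614. After flipping Y the toolpath is (154.719,130.290) → (146.035,142.498) → (106.562,37.575).

G21
G90
G00 X154.719 Y130.290
M3 S533
G1 X146.035 Y142.498 F1614
G1 X106.562 Y37.575
M5
G00 X0.000 Y0.000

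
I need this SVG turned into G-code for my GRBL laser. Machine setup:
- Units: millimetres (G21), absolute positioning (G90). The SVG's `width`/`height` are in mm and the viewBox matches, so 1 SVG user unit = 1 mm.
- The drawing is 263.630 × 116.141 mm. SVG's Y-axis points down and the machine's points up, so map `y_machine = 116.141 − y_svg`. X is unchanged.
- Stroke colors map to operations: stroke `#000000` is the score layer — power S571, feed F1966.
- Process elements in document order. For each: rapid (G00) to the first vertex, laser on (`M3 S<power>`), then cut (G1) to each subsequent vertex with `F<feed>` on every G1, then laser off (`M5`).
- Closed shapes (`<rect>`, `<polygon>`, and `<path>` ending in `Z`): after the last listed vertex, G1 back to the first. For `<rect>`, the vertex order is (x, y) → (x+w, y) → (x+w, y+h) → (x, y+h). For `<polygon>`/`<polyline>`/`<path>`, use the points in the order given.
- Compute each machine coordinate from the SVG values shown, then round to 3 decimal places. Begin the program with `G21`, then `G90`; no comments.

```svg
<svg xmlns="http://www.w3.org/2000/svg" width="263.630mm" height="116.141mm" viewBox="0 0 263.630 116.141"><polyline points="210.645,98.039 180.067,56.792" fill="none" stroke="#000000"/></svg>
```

Since the viewBox matches the mm dimensions, user units are millimetres directly. The only transform is the Y-flip y_m = 116.141 − y_svg.

Shape 1 is a line segment drawn with `<polyline>`. Its stroke #000000 means score at S571, F1966. After flipping Y the toolpath is (210.645,18.102) → (180.067,59.349).

G21
G90
G00 X210.645 Y18.102
M3 S571
G1 X180.067 Y59.349 F1966
M5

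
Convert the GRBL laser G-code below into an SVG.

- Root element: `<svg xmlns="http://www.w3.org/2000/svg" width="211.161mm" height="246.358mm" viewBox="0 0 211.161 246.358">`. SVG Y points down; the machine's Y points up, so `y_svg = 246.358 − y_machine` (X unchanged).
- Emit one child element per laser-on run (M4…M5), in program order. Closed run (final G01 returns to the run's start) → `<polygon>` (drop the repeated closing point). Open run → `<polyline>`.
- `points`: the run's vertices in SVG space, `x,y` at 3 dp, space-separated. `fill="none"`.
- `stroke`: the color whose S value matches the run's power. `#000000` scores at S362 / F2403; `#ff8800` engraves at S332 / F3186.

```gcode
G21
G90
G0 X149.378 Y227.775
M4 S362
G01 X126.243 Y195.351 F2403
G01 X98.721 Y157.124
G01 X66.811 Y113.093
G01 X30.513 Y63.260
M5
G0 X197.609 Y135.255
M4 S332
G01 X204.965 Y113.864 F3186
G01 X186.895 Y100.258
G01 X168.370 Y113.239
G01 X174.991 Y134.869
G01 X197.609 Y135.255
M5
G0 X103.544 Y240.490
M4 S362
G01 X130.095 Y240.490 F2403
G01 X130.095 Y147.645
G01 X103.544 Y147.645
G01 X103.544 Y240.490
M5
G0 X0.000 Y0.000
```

<svg xmlns="http://www.w3.org/2000/svg" width="211.161mm" height="246.358mm" viewBox="0 0 211.161 246.358">
  <polyline points="149.378,18.583 126.243,51.007 98.721,89.234 66.811,133.265 30.513,183.098" fill="none" stroke="#000000"/>
  <polygon points="197.609,111.103 204.965,132.494 186.895,146.100 168.370,133.119 174.991,111.489" fill="none" stroke="#ff8800"/>
  <polygon points="103.544,5.868 130.095,5.868 130.095,98.713 103.544,98.713" fill="none" stroke="#000000"/>
</svg>

Each laser-on run becomes one SVG element. Flip Y back into SVG space with y_svg = 246.358 − y_machine.

Run 1: S362 ⇒ score layer `#000000`. The run is open, so emit a `<polyline>` with points (Y-flipped): 149.378,18.583 126.243,51.007 98.721,89.234 66.811,133.265 30.513,183.098.

Run 2: the run's S332 means `#ff8800` (engrave). The run returns to its start, so emit a `<polygon>` with points (Y-flipped): 197.609,111.103 204.965,132.494 186.895,146.100 168.370,133.119 174.991,111.489.

Run 3: the run's S362 means `#000000` (score). The run returns to its start, so emit a `<polygon>` with points (Y-flipped): 103.544,5.868 130.095,5.868 130.095,98.713 103.544,98.713.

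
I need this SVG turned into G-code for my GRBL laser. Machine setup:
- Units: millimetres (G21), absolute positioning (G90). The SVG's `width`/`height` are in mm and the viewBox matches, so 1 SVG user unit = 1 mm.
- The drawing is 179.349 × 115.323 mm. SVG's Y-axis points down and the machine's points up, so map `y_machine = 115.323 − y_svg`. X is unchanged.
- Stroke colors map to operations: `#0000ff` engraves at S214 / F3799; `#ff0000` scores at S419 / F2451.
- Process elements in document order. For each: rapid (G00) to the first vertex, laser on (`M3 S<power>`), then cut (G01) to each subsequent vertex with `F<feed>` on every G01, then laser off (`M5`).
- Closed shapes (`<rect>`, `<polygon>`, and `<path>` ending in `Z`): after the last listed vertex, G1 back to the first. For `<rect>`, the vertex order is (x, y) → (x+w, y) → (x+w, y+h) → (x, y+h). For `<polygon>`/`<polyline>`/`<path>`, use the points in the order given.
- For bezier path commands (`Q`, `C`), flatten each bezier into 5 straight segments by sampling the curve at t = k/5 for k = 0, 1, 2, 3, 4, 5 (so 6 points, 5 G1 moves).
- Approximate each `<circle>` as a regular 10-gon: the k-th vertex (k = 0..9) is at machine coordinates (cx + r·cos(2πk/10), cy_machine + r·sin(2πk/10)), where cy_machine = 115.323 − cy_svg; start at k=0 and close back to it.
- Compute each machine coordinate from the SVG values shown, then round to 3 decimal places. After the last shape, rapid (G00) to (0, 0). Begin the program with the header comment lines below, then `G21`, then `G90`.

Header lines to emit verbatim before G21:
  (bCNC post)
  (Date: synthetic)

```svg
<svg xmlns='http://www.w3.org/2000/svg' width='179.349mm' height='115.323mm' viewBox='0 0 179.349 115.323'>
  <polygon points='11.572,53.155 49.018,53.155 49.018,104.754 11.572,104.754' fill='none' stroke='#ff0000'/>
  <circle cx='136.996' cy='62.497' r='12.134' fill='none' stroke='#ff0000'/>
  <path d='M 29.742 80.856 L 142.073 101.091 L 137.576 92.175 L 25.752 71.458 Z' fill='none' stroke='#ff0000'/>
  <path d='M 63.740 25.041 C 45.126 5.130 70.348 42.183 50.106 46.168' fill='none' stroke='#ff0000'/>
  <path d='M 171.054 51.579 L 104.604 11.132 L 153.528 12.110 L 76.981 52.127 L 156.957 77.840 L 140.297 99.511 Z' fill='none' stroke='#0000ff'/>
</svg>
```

1 u = 1 mm; y_m = 115.323 − y.

[1] `<polygon>` rectangle, #ff0000→score S419 F2451: (11.572,62.168) → (49.018,62.168) → (49.018,10.569) → (11.572,10.569) → (11.572,62.168) (closed)

[2] `<circle>` circle, #ff0000→score S419 F2451: (149.130,52.826) → (146.813,59.958) → (140.746,64.366) → (133.246,64.366) → (127.179,59.958) → (124.862,52.826) → (127.179,45.694) → (133.246,41.286) → (140.746,41.286) → (146.813,45.694) → (149.130,52.826) (closed)

[3] `<path>` closed polygon, #ff0000→score S419 F2451: (29.742,34.467) → (142.073,14.232) → (137.576,23.148) → (25.752,43.865) → (29.742,34.467) (closed)

[4] `<path>` cubic bezier, #ff0000→score S419 F2451: (63.740,90.282) → (57.118,96.113) → (56.729,92.595) → (58.289,84.048) → (57.510,74.794) → (50.106,69.155)

[5] `<path>` closed polygon, #0000ff→engrave S214 F3799: (171.054,63.744) → (104.604,104.191) → (153.528,103.213) → (76.981,63.196) → (156.957,37.483) → (140.297,15.812) → (171.054,63.744) (closed)

(bCNC post)
(Date: synthetic)
G21
G90
G00 X11.572 Y62.168
M3 S419
G01 X49.018 Y62.168 F2451
G01 X49.018 Y10.569 F2451
G01 X11.572 Y10.569 F2451
G01 X11.572 Y62.168 F2451
M5
G00 X149.130 Y52.826
M3 S419
G01 X146.813 Y59.958 F2451
G01 X140.746 Y64.366 F2451
G01 X133.246 Y64.366 F2451
G01 X127.179 Y59.958 F2451
G01 X124.862 Y52.826 F2451
G01 X127.179 Y45.694 F2451
G01 X133.246 Y41.286 F2451
G01 X140.746 Y41.286 F2451
G01 X146.813 Y45.694 F2451
G01 X149.130 Y52.826 F2451
M5
G00 X29.742 Y34.467
M3 S419
G01 X142.073 Y14.232 F2451
G01 X137.576 Y23.148 F2451
G01 X25.752 Y43.865 F2451
G01 X29.742 Y34.467 F2451
M5
G00 X63.740 Y90.282
M3 S419
G01 X57.118 Y96.113 F2451
G01 X56.729 Y92.595 F2451
G01 X58.289 Y84.048 F2451
G01 X57.510 Y74.794 F2451
G01 X50.106 Y69.155 F2451
M5
G00 X171.054 Y63.744
M3 S214
G01 X104.604 Y104.191 F3799
G01 X153.528 Y103.213 F3799
G01 X76.981 Y63.196 F3799
G01 X156.957 Y37.483 F3799
G01 X140.297 Y15.812 F3799
G01 X171.054 Y63.744 F3799
M5
G00 X0.000 Y0.000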